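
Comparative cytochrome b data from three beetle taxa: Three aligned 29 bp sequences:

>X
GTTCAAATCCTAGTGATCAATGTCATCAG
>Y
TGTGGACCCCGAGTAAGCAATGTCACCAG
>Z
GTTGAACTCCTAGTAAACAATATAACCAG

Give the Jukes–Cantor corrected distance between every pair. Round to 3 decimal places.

X–Y: 10/29 sites differ → p ≈ 0.344828, d = −0.75 ln(1 − 0.459771) = 0.461822 ≈ 0.462.
X–Z: 7/29 sites differ → p ≈ 0.241379, d = −0.75 ln(1 − 0.321839) = 0.291278 ≈ 0.291.
Y–Z: 8/29 sites differ → p ≈ 0.275862, d = −0.75 ln(1 − 0.367816) = 0.343931 ≈ 0.344.

d(X,Y) = 0.462, d(X,Z) = 0.291, d(Y,Z) = 0.344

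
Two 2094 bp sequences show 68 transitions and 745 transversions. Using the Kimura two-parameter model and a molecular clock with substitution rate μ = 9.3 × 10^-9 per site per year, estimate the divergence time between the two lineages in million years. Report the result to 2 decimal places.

P = 68/2094 ≈ 0.032474 and Q = 745/2094 ≈ 0.355778.
Under the Kimura two-parameter model, d = −½ ln(1 − 2P − Q) − ¼ ln(1 − 2Q).
1 − 2P − Q = 0.579274, giving −½ ln(0.579274) = 0.272990.
1 − 2Q = 0.288444, giving −¼ ln(0.288444) = 0.310814.
d = 0.272990 + 0.310814 = 0.583804.
Under a molecular clock d = 2μt, so t = d/(2μ) = 0.583804 / (2 × 9.3 × 10^-9) = 31.39 million years.

31.39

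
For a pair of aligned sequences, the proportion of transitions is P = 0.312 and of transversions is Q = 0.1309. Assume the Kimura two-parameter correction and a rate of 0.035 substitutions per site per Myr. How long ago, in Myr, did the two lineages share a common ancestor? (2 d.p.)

Under the Kimura two-parameter model, d = −½ ln(1 − 2P − Q) − ¼ ln(1 − 2Q).
1 − 2P − Q = 0.2451, giving −½ ln(0.2451) = 0.703044.
1 − 2Q = 0.7382, giving −¼ ln(0.7382) = 0.075885.
d = 0.703044 + 0.075885 = 0.778929.
Under a molecular clock d = 2μt, so t = d/(2μ) = 0.778929 / (2 × 0.035) = 11.13 Myr.

11.13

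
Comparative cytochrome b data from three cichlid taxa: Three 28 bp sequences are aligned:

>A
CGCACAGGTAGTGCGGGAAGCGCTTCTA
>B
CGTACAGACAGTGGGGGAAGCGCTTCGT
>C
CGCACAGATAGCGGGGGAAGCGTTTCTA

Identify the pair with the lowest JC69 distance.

A and C

A–B: 6/28 differ, p = 0.214, d = 0.252.
A–C: 4/28 differ, p = 0.143, d = 0.158.
B–C: 6/28 differ, p = 0.214, d = 0.252.
The smallest distance is between A and C.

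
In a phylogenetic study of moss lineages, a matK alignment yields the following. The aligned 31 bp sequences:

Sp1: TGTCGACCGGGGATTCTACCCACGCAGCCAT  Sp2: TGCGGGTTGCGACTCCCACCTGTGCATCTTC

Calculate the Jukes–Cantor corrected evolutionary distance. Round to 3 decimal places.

The sequences differ at 17 of 31 sites, so p = 17/31 ≈ 0.548387.
d = −(3/4) ln(1 − 4p/3) = −0.75 ln(1 − 0.731183) = −0.75 ln(0.268817)
  = −0.75 × (-1.313724) = 0.985293 substitutions/site.

0.985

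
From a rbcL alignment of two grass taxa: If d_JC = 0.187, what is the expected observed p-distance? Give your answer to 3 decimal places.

0.166

p = (3/4)(1 − e^(−4d/3)) = 0.75 × (1 − e^(-0.249333)) = 0.75 × (1 − 0.779320) = 0.165510.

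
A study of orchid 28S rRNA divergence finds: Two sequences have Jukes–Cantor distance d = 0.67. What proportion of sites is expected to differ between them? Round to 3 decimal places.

0.443

p = (3/4)(1 − e^(−4d/3)) = 0.75 × (1 − e^(-0.893333)) = 0.75 × (1 − 0.409289) = 0.443033.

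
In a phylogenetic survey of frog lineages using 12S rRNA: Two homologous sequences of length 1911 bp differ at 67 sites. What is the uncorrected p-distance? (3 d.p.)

p = 67/1911 = 0.035060… ≈ 0.035 (to 3 d.p.).

0.035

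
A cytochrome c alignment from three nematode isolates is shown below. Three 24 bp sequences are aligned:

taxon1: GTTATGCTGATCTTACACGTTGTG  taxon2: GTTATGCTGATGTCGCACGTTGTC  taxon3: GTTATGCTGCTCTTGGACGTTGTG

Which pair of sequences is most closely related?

taxon1 and taxon3

taxon1–taxon2: 4/24 differ, p = 0.167, d = 0.188.
taxon1–taxon3: 3/24 differ, p = 0.125, d = 0.137.
taxon2–taxon3: 5/24 differ, p = 0.208, d = 0.244.
The smallest distance is between taxon1 and taxon3.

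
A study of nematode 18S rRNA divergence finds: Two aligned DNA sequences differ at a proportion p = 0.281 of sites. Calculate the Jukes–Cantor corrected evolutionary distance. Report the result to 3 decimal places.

0.352

d = −(3/4) ln(1 − 4p/3) = −0.75 ln(1 − 0.374667) = −0.75 ln(0.625333)
  = −0.75 × (-0.469471) = 0.352103 substitutions/site.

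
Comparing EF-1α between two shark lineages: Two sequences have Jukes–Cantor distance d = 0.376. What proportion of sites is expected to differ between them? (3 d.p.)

0.296

p = (3/4)(1 − e^(−4d/3)) = 0.75 × (1 − e^(-0.501333)) = 0.75 × (1 − 0.605723) = 0.295708.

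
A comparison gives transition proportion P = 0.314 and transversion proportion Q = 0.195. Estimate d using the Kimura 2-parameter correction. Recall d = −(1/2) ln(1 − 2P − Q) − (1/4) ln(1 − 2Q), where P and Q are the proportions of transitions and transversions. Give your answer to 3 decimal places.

0.989

Under the Kimura two-parameter model, d = −½ ln(1 − 2P − Q) − ¼ ln(1 − 2Q).
1 − 2P − Q = 0.177, giving −½ ln(0.177) = 0.865803.
1 − 2Q = 0.61, giving −¼ ln(0.61) = 0.123574.
d = 0.865803 + 0.123574 = 0.989377.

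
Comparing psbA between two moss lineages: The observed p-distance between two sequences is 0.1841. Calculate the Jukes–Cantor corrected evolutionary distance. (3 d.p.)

0.211

d = −(3/4) ln(1 − 4p/3) = −0.75 ln(1 − 0.245467) = −0.75 ln(0.754533)
  = −0.75 × (-0.281656) = 0.211242 substitutions/site.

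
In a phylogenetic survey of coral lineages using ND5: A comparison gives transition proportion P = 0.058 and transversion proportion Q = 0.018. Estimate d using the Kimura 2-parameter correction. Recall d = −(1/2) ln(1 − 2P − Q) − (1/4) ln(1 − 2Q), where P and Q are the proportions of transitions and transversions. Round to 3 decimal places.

0.081

Under the Kimura two-parameter model, d = −½ ln(1 − 2P − Q) − ¼ ln(1 − 2Q).
1 − 2P − Q = 0.866, giving −½ ln(0.866) = 0.071935.
1 − 2Q = 0.964, giving −¼ ln(0.964) = 0.009166.
d = 0.071935 + 0.009166 = 0.081101.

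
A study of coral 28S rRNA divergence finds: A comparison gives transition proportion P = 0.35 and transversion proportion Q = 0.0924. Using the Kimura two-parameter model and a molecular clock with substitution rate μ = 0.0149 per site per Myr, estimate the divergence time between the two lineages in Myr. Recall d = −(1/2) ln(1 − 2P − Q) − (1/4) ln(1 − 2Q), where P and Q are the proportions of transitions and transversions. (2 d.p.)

Under the Kimura two-parameter model, d = −½ ln(1 − 2P − Q) − ¼ ln(1 − 2Q).
1 − 2P − Q = 0.2076, giving −½ ln(0.2076) = 0.786071.
1 − 2Q = 0.8152, giving −¼ ln(0.8152) = 0.051080.
d = 0.786071 + 0.051080 = 0.837151.
Under a molecular clock d = 2μt, so t = d/(2μ) = 0.837151 / (2 × 0.0149) = 28.09 Myr.

28.09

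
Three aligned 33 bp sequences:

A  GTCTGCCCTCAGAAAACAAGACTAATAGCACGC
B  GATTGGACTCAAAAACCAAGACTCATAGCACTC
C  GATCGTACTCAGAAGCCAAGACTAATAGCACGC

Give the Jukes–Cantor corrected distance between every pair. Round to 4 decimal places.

d(A,B) = 0.2928, d(A,C) = 0.2493, d(B,C) = 0.2082

A–B: 8/33 sites differ → p ≈ 0.242424, d = −0.75 ln(1 − 0.323232) = 0.292820 ≈ 0.2928.
A–C: 7/33 sites differ → p ≈ 0.212121, d = −0.75 ln(1 − 0.282828) = 0.249330 ≈ 0.2493.
B–C: 6/33 sites differ → p ≈ 0.181818, d = −0.75 ln(1 − 0.242424) = 0.208224 ≈ 0.2082.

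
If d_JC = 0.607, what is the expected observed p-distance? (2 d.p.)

p = (3/4)(1 − e^(−4d/3)) = 0.75 × (1 − e^(-0.809333)) = 0.75 × (1 − 0.445155) = 0.416134.

0.42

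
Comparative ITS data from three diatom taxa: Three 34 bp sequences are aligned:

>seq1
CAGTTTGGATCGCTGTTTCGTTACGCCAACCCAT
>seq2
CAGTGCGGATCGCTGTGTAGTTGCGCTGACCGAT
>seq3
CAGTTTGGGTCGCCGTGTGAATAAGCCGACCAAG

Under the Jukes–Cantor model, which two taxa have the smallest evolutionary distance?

seq1–seq2: 8/34 differ, p = 0.235, d = 0.282.
seq1–seq3: 10/34 differ, p = 0.294, d = 0.373.
seq2–seq3: 12/34 differ, p = 0.353, d = 0.477.
The smallest distance is between seq1 and seq2.

seq1 and seq2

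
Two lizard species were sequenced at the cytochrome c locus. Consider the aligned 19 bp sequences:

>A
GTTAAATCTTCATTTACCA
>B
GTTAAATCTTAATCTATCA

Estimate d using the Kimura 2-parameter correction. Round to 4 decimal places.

0.1805

Of 19 sites, 2 differences are transitions and 1 are transversions, so P = 2/19 ≈ 0.105263 and Q = 1/19 ≈ 0.052632.
Under the Kimura two-parameter model, d = −½ ln(1 − 2P − Q) − ¼ ln(1 − 2Q).
1 − 2P − Q = 0.736842, giving −½ ln(0.736842) = 0.152691.
1 − 2Q = 0.894736, giving −¼ ln(0.894736) = 0.027807.
d = 0.152691 + 0.027807 = 0.180498.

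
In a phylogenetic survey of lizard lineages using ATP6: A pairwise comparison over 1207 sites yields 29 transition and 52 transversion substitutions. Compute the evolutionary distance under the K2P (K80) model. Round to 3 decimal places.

P = 29/1207 ≈ 0.024027 and Q = 52/1207 ≈ 0.043082.
Under the Kimura two-parameter model, d = −½ ln(1 − 2P − Q) − ¼ ln(1 − 2Q).
1 − 2P − Q = 0.908864, giving −½ ln(0.908864) = 0.047780.
1 − 2Q = 0.913836, giving −¼ ln(0.913836) = 0.022526.
d = 0.047780 + 0.022526 = 0.070306.

0.070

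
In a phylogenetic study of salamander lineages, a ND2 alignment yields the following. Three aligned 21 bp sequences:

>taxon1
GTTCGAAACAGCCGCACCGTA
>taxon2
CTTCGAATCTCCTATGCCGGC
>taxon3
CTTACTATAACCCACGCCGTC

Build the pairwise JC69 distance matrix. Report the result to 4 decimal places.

taxon1–taxon2: 10/21 sites differ → p ≈ 0.47619, d = −0.75 ln(1 − 0.63492) = 0.755729 ≈ 0.7557.
taxon1–taxon3: 10/21 sites differ → p ≈ 0.47619, d = −0.75 ln(1 − 0.63492) = 0.755729 ≈ 0.7557.
taxon2–taxon3: 8/21 sites differ → p ≈ 0.380952, d = −0.75 ln(1 − 0.507936) = 0.531860 ≈ 0.5319.

d(taxon1,taxon2) = 0.7557, d(taxon1,taxon3) = 0.7557, d(taxon2,taxon3) = 0.5319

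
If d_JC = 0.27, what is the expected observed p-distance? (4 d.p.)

p = (3/4)(1 − e^(−4d/3)) = 0.75 × (1 − e^(-0.36)) = 0.75 × (1 − 0.697676) = 0.226743.

0.2267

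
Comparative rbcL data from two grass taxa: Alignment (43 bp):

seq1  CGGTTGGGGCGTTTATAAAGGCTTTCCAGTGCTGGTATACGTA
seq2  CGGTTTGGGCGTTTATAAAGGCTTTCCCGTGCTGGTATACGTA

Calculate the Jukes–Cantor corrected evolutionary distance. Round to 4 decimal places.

The sequences differ at 2 of 43 sites (6, 28), so p = 2/43 ≈ 0.046512.
d = −(3/4) ln(1 − 4p/3) = −0.75 ln(1 − 0.062016) = −0.75 ln(0.937984)
  = −0.75 × (-0.064022) = 0.048017 substitutions/site.

0.0480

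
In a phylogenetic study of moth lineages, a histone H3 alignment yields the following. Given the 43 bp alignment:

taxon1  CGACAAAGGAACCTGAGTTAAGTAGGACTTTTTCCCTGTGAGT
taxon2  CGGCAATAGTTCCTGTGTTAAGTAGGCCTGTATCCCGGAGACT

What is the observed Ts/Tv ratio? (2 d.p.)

Transitions are A↔G and C↔T; transversions are all other mismatches.
Transitions: 2. Transversions: 10.
R = 2/10 = 0.20.

0.20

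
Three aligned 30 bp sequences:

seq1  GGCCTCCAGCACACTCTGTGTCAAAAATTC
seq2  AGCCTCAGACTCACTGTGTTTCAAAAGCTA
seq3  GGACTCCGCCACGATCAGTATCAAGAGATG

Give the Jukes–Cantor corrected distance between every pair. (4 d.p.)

d(seq1,seq2) = 0.4408, d(seq1,seq3) = 0.5034, d(seq2,seq3) = 0.6467

seq1–seq2: 10/30 sites differ → p ≈ 0.333333, d = −0.75 ln(1 − 0.444444) = 0.440839 ≈ 0.4408.
seq1–seq3: 11/30 sites differ → p ≈ 0.366667, d = −0.75 ln(1 − 0.488889) = 0.503376 ≈ 0.5034.
seq2–seq3: 13/30 sites differ → p ≈ 0.433333, d = −0.75 ln(1 − 0.577777) = 0.646666 ≈ 0.6467.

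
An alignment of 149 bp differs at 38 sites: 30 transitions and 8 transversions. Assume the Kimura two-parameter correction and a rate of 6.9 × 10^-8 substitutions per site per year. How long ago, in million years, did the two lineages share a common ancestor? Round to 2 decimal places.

2.41

P = 30/149 ≈ 0.201342 and Q = 8/149 ≈ 0.053691.
Under the Kimura two-parameter model, d = −½ ln(1 − 2P − Q) − ¼ ln(1 − 2Q).
1 − 2P − Q = 0.543625, giving −½ ln(0.543625) = 0.304748.
1 − 2Q = 0.892618, giving −¼ ln(0.892618) = 0.028399.
d = 0.304748 + 0.028399 = 0.333147.
Under a molecular clock d = 2μt, so t = d/(2μ) = 0.333147 / (2 × 6.9 × 10^-8) = 2.41 million years.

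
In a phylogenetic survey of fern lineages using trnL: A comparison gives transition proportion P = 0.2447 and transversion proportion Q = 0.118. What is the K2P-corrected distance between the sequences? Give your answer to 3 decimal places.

0.535

Under the Kimura two-parameter model, d = −½ ln(1 − 2P − Q) − ¼ ln(1 − 2Q).
1 − 2P − Q = 0.3926, giving −½ ln(0.3926) = 0.467482.
1 − 2Q = 0.764, giving −¼ ln(0.764) = 0.067297.
d = 0.467482 + 0.067297 = 0.534779.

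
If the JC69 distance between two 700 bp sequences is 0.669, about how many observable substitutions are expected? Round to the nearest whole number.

Invert JC69: p = (3/4)(1 − e^(−4d/3)) = 0.75 × (1 − e^(-0.892)) = 0.75 × (1 − 0.409835) = 0.442624.
Expected differing sites = pL ≈ 0.442624 × 700 = 309.8368 ≈ 310.

310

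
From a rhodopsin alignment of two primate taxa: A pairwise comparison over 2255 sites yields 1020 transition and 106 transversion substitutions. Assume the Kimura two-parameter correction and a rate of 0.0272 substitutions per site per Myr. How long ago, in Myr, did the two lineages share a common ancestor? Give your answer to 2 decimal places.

28.30

P = 1020/2255 ≈ 0.452328 and Q = 106/2255 ≈ 0.047007.
Under the Kimura two-parameter model, d = −½ ln(1 − 2P − Q) − ¼ ln(1 − 2Q).
1 − 2P − Q = 0.048337, giving −½ ln(0.048337) = 1.514779.
1 − 2Q = 0.905986, giving −¼ ln(0.905986) = 0.024683.
d = 1.514779 + 0.024683 = 1.539462.
Under a molecular clock d = 2μt, so t = d/(2μ) = 1.539462 / (2 × 0.0272) = 28.30 Myr.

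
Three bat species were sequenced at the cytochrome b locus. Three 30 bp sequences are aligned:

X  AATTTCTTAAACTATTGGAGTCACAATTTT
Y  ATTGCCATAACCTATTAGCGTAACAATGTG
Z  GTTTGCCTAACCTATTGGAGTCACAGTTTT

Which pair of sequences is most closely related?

X–Y: 10/30 differ, p = 0.333, d = 0.441.
X–Z: 6/30 differ, p = 0.200, d = 0.233.
Y–Z: 10/30 differ, p = 0.333, d = 0.441.
The smallest distance is between X and Z.

X and Z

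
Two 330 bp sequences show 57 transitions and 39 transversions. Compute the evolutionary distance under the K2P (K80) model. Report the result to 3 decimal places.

0.379

P = 57/330 ≈ 0.172727 and Q = 39/330 ≈ 0.118182.
Under the Kimura two-parameter model, d = −½ ln(1 − 2P − Q) − ¼ ln(1 − 2Q).
1 − 2P − Q = 0.536364, giving −½ ln(0.536364) = 0.311471.
1 − 2Q = 0.763636, giving −¼ ln(0.763636) = 0.067416.
d = 0.311471 + 0.067416 = 0.378887.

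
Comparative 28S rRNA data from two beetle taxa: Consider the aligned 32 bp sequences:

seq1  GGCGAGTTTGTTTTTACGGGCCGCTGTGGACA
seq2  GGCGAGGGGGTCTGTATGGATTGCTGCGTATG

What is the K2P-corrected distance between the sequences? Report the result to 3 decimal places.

Of 32 sites, 8 differences are transitions and 5 are transversions, so P = 8/32 = 0.25 and Q = 5/32 = 0.15625.
Under the Kimura two-parameter model, d = −½ ln(1 − 2P − Q) − ¼ ln(1 − 2Q).
1 − 2P − Q = 0.34375, giving −½ ln(0.34375) = 0.533920.
1 − 2Q = 0.6875, giving −¼ ln(0.6875) = 0.093673.
d = 0.533920 + 0.093673 = 0.627593.

0.628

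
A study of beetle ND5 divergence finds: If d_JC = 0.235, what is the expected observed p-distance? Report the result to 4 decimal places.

0.2017

p = (3/4)(1 − e^(−4d/3)) = 0.75 × (1 − e^(-0.313333)) = 0.75 × (1 − 0.731006) = 0.201746.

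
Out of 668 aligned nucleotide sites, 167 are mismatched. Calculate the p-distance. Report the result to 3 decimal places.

p = 167/668 = 0.250.

0.250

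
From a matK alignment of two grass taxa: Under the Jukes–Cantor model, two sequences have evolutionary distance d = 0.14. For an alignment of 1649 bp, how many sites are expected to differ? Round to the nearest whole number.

Invert JC69: p = (3/4)(1 − e^(−4d/3)) = 0.75 × (1 − e^(-0.186667)) = 0.75 × (1 − 0.829720) = 0.127710.
Expected differing sites = pL ≈ 0.127710 × 1649 = 210.59379 ≈ 211.

211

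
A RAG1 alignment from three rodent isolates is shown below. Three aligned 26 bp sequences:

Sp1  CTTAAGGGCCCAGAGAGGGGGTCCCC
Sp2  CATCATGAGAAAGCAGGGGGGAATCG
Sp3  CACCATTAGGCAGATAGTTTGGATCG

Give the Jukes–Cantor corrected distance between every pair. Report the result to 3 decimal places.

Sp1–Sp2: 14/26 sites differ → p ≈ 0.538462, d = −0.75 ln(1 − 0.717949) = 0.949251 ≈ 0.949.
Sp1–Sp3: 16/26 sites differ → p ≈ 0.615385, d = −0.75 ln(1 − 0.820513) = 1.288239 ≈ 1.288.
Sp2–Sp3: 11/26 sites differ → p ≈ 0.423077, d = −0.75 ln(1 − 0.564103) = 0.622762 ≈ 0.623.

d(Sp1,Sp2) = 0.949, d(Sp1,Sp3) = 1.288, d(Sp2,Sp3) = 0.623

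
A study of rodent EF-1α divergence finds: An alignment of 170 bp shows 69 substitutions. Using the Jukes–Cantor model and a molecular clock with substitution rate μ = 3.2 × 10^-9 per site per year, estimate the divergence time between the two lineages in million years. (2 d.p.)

91.30

p = 69/170 ≈ 0.405882.
d = −(3/4) ln(1 − 4p/3) = −0.75 ln(1 − 0.541176) = −0.75 ln(0.458824)
  = −0.75 × (-0.779089) = 0.584317 substitutions/site.
Under a molecular clock d = 2μt, so t = d/(2μ) = 0.584317 / (2 × 3.2 × 10^-9) = 91.30 million years.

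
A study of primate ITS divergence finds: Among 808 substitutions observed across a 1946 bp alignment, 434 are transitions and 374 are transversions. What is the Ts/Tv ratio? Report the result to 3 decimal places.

1.160

R = 434/374 = 1.160427… ≈ 1.160 (to 3 d.p.).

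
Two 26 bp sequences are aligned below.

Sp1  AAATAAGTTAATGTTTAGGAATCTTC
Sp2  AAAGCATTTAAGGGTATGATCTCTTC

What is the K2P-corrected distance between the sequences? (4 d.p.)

Of 26 sites, 1 differences are transitions and 9 are transversions, so P = 1/26 ≈ 0.038462 and Q = 9/26 ≈ 0.346154.
Under the Kimura two-parameter model, d = −½ ln(1 − 2P − Q) − ¼ ln(1 − 2Q).
1 − 2P − Q = 0.576922, giving −½ ln(0.576922) = 0.275024.
1 − 2Q = 0.307692, giving −¼ ln(0.307692) = 0.294664.
d = 0.275024 + 0.294664 = 0.569688.

0.5697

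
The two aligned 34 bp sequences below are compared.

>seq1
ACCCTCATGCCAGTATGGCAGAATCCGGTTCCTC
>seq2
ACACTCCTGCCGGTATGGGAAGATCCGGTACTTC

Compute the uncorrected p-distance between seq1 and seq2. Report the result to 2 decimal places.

The sequences differ at 8 of 34 positions (sites 3, 7, 12, 19, 21, 22, 30, 32).
p = 8/34 = 0.235294… ≈ 0.24 (to 2 d.p.).

0.24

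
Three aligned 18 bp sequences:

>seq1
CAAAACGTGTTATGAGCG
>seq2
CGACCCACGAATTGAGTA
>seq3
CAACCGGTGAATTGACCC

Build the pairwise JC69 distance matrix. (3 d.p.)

seq1–seq2: 10/18 sites differ → p ≈ 0.555556, d = −0.75 ln(1 − 0.740741) = 1.012446 ≈ 1.012.
seq1–seq3: 8/18 sites differ → p ≈ 0.444444, d = −0.75 ln(1 − 0.592592) = 0.673455 ≈ 0.673.
seq2–seq3: 7/18 sites differ → p ≈ 0.388889, d = −0.75 ln(1 − 0.518519) = 0.548166 ≈ 0.548.

d(seq1,seq2) = 1.012, d(seq1,seq3) = 0.673, d(seq2,seq3) = 0.548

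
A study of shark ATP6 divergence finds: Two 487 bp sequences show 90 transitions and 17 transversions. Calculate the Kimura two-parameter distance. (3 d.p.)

P = 90/487 ≈ 0.184805 and Q = 17/487 ≈ 0.034908.
Under the Kimura two-parameter model, d = −½ ln(1 − 2P − Q) − ¼ ln(1 − 2Q).
1 − 2P − Q = 0.595482, giving −½ ln(0.595482) = 0.259192.
1 − 2Q = 0.930184, giving −¼ ln(0.930184) = 0.018093.
d = 0.259192 + 0.018093 = 0.277285.

0.277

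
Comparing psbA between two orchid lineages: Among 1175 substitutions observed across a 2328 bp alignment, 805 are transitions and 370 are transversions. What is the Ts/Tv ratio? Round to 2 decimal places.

R = 805/370 = 2.175675… ≈ 2.18 (to 2 d.p.).

2.18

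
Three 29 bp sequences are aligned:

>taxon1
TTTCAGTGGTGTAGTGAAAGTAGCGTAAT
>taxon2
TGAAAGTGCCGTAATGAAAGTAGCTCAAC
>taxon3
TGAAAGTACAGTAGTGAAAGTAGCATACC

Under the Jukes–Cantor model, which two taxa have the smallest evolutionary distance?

taxon2 and taxon3

taxon1–taxon2: 9/29 differ, p = 0.310, d = 0.401.
taxon1–taxon3: 9/29 differ, p = 0.310, d = 0.401.
taxon2–taxon3: 6/29 differ, p = 0.207, d = 0.242.
The smallest distance is between taxon2 and taxon3.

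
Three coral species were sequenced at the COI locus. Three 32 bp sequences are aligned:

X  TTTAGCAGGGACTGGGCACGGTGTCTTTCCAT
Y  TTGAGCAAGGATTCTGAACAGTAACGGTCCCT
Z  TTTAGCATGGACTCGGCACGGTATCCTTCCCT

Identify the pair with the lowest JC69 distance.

X–Y: 12/32 differ, p = 0.375, d = 0.520.
X–Z: 5/32 differ, p = 0.156, d = 0.175.
Y–Z: 9/32 differ, p = 0.281, d = 0.353.
The smallest distance is between X and Z.

X and Z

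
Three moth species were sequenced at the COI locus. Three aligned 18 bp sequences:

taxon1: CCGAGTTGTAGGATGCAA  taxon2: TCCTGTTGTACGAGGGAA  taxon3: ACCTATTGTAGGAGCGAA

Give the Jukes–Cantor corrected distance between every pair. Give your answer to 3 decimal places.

taxon1–taxon2: 6/18 sites differ → p ≈ 0.333333, d = −0.75 ln(1 − 0.444444) = 0.440839 ≈ 0.441.
taxon1–taxon3: 7/18 sites differ → p ≈ 0.388889, d = −0.75 ln(1 − 0.518519) = 0.548166 ≈ 0.548.
taxon2–taxon3: 4/18 sites differ → p ≈ 0.222222, d = −0.75 ln(1 − 0.296296) = 0.263548 ≈ 0.264.

d(taxon1,taxon2) = 0.441, d(taxon1,taxon3) = 0.548, d(taxon2,taxon3) = 0.264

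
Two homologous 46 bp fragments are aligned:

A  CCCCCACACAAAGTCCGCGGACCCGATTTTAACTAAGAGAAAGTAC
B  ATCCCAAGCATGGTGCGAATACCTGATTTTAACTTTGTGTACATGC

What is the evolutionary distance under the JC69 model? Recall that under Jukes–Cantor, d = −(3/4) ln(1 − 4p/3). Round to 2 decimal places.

0.55

The sequences differ at 18 of 46 sites, so p = 18/46 ≈ 0.391304.
d = −(3/4) ln(1 − 4p/3) = −0.75 ln(1 − 0.521739) = −0.75 ln(0.478261)
  = −0.75 × (-0.737599) = 0.553199 substitutions/site.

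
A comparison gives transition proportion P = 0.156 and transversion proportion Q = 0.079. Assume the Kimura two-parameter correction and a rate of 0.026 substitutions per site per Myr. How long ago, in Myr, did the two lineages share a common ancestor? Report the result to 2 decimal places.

5.60

Under the Kimura two-parameter model, d = −½ ln(1 − 2P − Q) − ¼ ln(1 − 2Q).
1 − 2P − Q = 0.609, giving −½ ln(0.609) = 0.247969.
1 − 2Q = 0.842, giving −¼ ln(0.842) = 0.042994.
d = 0.247969 + 0.042994 = 0.290963.
Under a molecular clock d = 2μt, so t = d/(2μ) = 0.290963 / (2 × 0.026) = 5.60 Myr.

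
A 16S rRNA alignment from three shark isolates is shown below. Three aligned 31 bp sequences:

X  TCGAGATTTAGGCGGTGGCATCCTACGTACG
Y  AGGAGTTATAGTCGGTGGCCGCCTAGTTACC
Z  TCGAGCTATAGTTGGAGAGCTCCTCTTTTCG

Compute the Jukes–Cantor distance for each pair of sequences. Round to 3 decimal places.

X–Y: 10/31 sites differ → p ≈ 0.322581, d = −0.75 ln(1 − 0.430108) = 0.421731 ≈ 0.422.
X–Z: 12/31 sites differ → p ≈ 0.387097, d = −0.75 ln(1 − 0.516129) = 0.544453 ≈ 0.544.
Y–Z: 12/31 sites differ → p ≈ 0.387097, d = −0.75 ln(1 − 0.516129) = 0.544453 ≈ 0.544.

d(X,Y) = 0.422, d(X,Z) = 0.544, d(Y,Z) = 0.544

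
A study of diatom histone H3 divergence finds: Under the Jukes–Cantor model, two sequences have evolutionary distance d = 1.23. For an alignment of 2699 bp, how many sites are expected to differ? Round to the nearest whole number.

Invert JC69: p = (3/4)(1 − e^(−4d/3)) = 0.75 × (1 − e^(-1.64)) = 0.75 × (1 − 0.193980) = 0.604515.
Expected differing sites = pL ≈ 0.604515 × 2699 = 1631.585985 ≈ 1632.

1632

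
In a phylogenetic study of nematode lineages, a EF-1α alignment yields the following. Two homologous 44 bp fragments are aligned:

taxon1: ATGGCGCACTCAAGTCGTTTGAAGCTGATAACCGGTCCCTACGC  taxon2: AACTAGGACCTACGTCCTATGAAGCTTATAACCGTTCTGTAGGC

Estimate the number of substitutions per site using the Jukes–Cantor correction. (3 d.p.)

The sequences differ at 15 of 44 sites, so p = 15/44 ≈ 0.340909.
d = −(3/4) ln(1 − 4p/3) = −0.75 ln(1 − 0.454545) = −0.75 ln(0.545455)
  = −0.75 × (-0.606135) = 0.454601 substitutions/site.

0.455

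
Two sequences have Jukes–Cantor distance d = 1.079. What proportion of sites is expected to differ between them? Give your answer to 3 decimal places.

p = (3/4)(1 − e^(−4d/3)) = 0.75 × (1 − e^(-1.438667)) = 0.75 × (1 − 0.237244) = 0.572067.

0.572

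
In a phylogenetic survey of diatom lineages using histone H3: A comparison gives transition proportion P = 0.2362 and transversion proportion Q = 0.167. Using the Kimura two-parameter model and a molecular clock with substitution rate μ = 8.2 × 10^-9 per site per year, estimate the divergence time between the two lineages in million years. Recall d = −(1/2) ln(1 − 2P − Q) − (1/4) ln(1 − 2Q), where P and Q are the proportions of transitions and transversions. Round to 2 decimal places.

37.29

Under the Kimura two-parameter model, d = −½ ln(1 − 2P − Q) − ¼ ln(1 − 2Q).
1 − 2P − Q = 0.3606, giving −½ ln(0.3606) = 0.509993.
1 − 2Q = 0.666, giving −¼ ln(0.666) = 0.101616.
d = 0.509993 + 0.101616 = 0.611609.
Under a molecular clock d = 2μt, so t = d/(2μ) = 0.611609 / (2 × 8.2 × 10^-9) = 37.29 million years.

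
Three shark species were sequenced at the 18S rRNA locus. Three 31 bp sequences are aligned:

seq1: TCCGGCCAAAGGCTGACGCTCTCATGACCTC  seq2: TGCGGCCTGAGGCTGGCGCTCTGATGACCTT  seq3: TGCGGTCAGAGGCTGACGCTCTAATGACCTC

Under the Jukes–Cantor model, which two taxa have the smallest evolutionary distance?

seq1 and seq3

seq1–seq2: 6/31 differ, p = 0.194, d = 0.224.
seq1–seq3: 4/31 differ, p = 0.129, d = 0.142.
seq2–seq3: 5/31 differ, p = 0.161, d = 0.182.
The smallest distance is between seq1 and seq3.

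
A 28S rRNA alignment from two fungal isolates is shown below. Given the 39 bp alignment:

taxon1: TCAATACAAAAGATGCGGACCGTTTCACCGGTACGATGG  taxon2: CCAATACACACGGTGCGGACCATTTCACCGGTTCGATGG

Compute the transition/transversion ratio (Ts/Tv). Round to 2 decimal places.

Transitions are A↔G and C↔T; transversions are all other mismatches.
Transitions: 3. Transversions: 3.
R = 3/3 = 1.00.

1.00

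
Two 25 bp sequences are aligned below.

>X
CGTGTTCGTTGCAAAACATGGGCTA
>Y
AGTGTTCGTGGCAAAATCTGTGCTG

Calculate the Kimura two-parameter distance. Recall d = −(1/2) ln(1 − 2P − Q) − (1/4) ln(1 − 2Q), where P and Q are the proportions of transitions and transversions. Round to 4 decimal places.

Of 25 sites, 2 differences are transitions and 4 are transversions, so P = 2/25 = 0.08 and Q = 4/25 = 0.16.
Under the Kimura two-parameter model, d = −½ ln(1 − 2P − Q) − ¼ ln(1 − 2Q).
1 − 2P − Q = 0.68, giving −½ ln(0.68) = 0.192831.
1 − 2Q = 0.68, giving −¼ ln(0.68) = 0.096416.
d = 0.192831 + 0.096416 = 0.289247.

0.2892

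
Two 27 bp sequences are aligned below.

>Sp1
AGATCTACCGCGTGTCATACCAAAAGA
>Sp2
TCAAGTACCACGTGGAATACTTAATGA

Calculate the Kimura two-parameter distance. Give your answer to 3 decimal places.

Of 27 sites, 2 differences are transitions and 8 are transversions, so P = 2/27 ≈ 0.074074 and Q = 8/27 ≈ 0.296296.
Under the Kimura two-parameter model, d = −½ ln(1 − 2P − Q) − ¼ ln(1 − 2Q).
1 − 2P − Q = 0.555556, giving −½ ln(0.555556) = 0.293893.
1 − 2Q = 0.407408, giving −¼ ln(0.407408) = 0.224485.
d = 0.293893 + 0.224485 = 0.518378.

0.518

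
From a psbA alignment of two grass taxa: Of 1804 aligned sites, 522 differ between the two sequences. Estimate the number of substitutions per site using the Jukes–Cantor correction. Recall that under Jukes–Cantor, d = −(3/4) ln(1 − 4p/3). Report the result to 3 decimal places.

0.366

p = 522/1804 ≈ 0.289357.
d = −(3/4) ln(1 − 4p/3) = −0.75 ln(1 − 0.385809) = −0.75 ln(0.614191)
  = −0.75 × (-0.487449) = 0.365587 substitutions/site.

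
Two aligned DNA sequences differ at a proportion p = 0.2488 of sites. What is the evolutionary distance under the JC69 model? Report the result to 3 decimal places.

0.302

d = −(3/4) ln(1 − 4p/3) = −0.75 ln(1 − 0.331733) = −0.75 ln(0.668267)
  = −0.75 × (-0.403067) = 0.302300 substitutions/site.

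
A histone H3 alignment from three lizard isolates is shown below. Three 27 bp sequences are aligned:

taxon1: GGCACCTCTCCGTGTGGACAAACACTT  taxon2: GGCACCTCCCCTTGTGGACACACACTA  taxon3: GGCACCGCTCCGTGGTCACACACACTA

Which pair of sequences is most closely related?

taxon1–taxon2: 4/27 differ, p = 0.148, d = 0.165.
taxon1–taxon3: 6/27 differ, p = 0.222, d = 0.264.
taxon2–taxon3: 6/27 differ, p = 0.222, d = 0.264.
The smallest distance is between taxon1 and taxon2.

taxon1 and taxon2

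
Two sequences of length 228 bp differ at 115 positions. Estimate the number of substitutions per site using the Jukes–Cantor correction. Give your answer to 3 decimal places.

0.837

p = 115/228 ≈ 0.504386.
d = −(3/4) ln(1 − 4p/3) = −0.75 ln(1 − 0.672515) = −0.75 ln(0.327485)
  = −0.75 × (-1.116313) = 0.837235 substitutions/site.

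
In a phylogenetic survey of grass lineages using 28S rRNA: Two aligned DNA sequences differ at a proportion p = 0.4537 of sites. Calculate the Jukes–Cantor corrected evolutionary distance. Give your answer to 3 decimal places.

d = −(3/4) ln(1 − 4p/3) = −0.75 ln(1 − 0.604933) = −0.75 ln(0.395067)
  = −0.75 × (-0.928700) = 0.696525 substitutions/site.

0.697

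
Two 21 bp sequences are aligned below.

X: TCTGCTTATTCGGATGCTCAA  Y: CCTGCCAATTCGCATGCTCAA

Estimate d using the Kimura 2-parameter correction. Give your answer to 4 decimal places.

Of 21 sites, 2 differences are transitions and 2 are transversions, so P = 2/21 ≈ 0.095238 and Q = 2/21 ≈ 0.095238.
Under the Kimura two-parameter model, d = −½ ln(1 − 2P − Q) − ¼ ln(1 − 2Q).
1 − 2P − Q = 0.714286, giving −½ ln(0.714286) = 0.168236.
1 − 2Q = 0.809524, giving −¼ ln(0.809524) = 0.052827.
d = 0.168236 + 0.052827 = 0.221063.

0.2211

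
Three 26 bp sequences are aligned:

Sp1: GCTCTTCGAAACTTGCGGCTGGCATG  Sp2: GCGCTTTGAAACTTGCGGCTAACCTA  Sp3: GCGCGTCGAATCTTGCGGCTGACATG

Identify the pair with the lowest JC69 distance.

Sp1 and Sp3

Sp1–Sp2: 6/26 differ, p = 0.231, d = 0.276.
Sp1–Sp3: 4/26 differ, p = 0.154, d = 0.172.
Sp2–Sp3: 6/26 differ, p = 0.231, d = 0.276.
The smallest distance is between Sp1 and Sp3.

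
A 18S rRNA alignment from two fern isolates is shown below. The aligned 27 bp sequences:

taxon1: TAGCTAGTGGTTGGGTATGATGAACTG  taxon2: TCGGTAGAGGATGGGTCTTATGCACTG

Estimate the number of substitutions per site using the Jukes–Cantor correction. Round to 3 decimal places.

The sequences differ at 7 of 27 sites (2, 4, 8, 11, 17, 19, 23), so p = 7/27 ≈ 0.259259.
d = −(3/4) ln(1 − 4p/3) = −0.75 ln(1 − 0.345679) = −0.75 ln(0.654321)
  = −0.75 × (-0.424157) = 0.318118 substitutions/site.

0.318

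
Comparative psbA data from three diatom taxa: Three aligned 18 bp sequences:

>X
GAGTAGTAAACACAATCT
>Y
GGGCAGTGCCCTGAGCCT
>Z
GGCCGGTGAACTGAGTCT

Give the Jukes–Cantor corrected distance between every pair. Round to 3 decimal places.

X–Y: 9/18 sites differ → p = 0.5, d = −0.75 ln(1 − 0.666667) = 0.823960 ≈ 0.824.
X–Z: 8/18 sites differ → p ≈ 0.444444, d = −0.75 ln(1 − 0.592592) = 0.673455 ≈ 0.673.
Y–Z: 5/18 sites differ → p ≈ 0.277778, d = −0.75 ln(1 − 0.370371) = 0.346968 ≈ 0.347.

d(X,Y) = 0.824, d(X,Z) = 0.673, d(Y,Z) = 0.347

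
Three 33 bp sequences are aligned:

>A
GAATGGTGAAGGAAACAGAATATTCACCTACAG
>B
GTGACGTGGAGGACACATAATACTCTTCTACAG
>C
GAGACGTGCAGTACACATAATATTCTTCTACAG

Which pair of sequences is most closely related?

A–B: 10/33 differ, p = 0.303, d = 0.388.
A–C: 9/33 differ, p = 0.273, d = 0.339.
B–C: 4/33 differ, p = 0.121, d = 0.132.
The smallest distance is between B and C.

B and C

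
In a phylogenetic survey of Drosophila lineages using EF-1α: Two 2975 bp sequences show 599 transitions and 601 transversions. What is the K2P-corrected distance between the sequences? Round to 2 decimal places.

0.59

P = 599/2975 ≈ 0.201345 and Q = 601/2975 ≈ 0.202017.
Under the Kimura two-parameter model, d = −½ ln(1 − 2P − Q) − ¼ ln(1 − 2Q).
1 − 2P − Q = 0.395293, giving −½ ln(0.395293) = 0.464064.
1 − 2Q = 0.595966, giving −¼ ln(0.595966) = 0.129393.
d = 0.464064 + 0.129393 = 0.593457.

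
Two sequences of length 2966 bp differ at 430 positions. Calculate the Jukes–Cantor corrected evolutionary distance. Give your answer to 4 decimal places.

0.1611

p = 430/2966 ≈ 0.144976.
d = −(3/4) ln(1 − 4p/3) = −0.75 ln(1 − 0.193301) = −0.75 ln(0.806699)
  = −0.75 × (-0.214805) = 0.161104 substitutions/site.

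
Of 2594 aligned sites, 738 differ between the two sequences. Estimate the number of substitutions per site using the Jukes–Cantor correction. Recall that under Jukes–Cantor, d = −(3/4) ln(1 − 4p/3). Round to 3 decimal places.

p = 738/2594 ≈ 0.284503.
d = −(3/4) ln(1 − 4p/3) = −0.75 ln(1 − 0.379337) = −0.75 ln(0.620663)
  = −0.75 × (-0.476967) = 0.357725 substitutions/site.

0.358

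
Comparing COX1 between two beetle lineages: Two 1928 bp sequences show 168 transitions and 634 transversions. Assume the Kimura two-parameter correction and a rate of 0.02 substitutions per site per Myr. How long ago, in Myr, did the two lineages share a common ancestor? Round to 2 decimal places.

15.44

P = 168/1928 ≈ 0.087137 and Q = 634/1928 ≈ 0.328838.
Under the Kimura two-parameter model, d = −½ ln(1 − 2P − Q) − ¼ ln(1 − 2Q).
1 − 2P − Q = 0.496888, giving −½ ln(0.496888) = 0.349695.
1 − 2Q = 0.342324, giving −¼ ln(0.342324) = 0.267999.
d = 0.349695 + 0.267999 = 0.617694.
Under a molecular clock d = 2μt, so t = d/(2μ) = 0.617694 / (2 × 0.02) = 15.44 Myr.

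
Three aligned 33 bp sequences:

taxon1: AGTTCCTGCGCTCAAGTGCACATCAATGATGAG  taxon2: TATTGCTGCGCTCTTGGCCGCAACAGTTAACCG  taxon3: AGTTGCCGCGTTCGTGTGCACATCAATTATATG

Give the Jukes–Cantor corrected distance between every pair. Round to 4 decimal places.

d(taxon1,taxon2) = 0.6254, d(taxon1,taxon3) = 0.2928, d(taxon2,taxon3) = 0.5587

taxon1–taxon2: 14/33 sites differ → p ≈ 0.424242, d = −0.75 ln(1 − 0.565656) = 0.625439 ≈ 0.6254.
taxon1–taxon3: 8/33 sites differ → p ≈ 0.242424, d = −0.75 ln(1 − 0.323232) = 0.292820 ≈ 0.2928.
taxon2–taxon3: 13/33 sites differ → p ≈ 0.393939, d = −0.75 ln(1 − 0.525252) = 0.558728 ≈ 0.5587.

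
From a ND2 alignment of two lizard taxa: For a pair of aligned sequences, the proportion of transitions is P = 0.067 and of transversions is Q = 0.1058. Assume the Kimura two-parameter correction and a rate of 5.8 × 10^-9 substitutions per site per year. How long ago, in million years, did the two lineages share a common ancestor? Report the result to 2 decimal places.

16.94

Under the Kimura two-parameter model, d = −½ ln(1 − 2P − Q) − ¼ ln(1 − 2Q).
1 − 2P − Q = 0.7602, giving −½ ln(0.7602) = 0.137087.
1 − 2Q = 0.7884, giving −¼ ln(0.7884) = 0.059437.
d = 0.137087 + 0.059437 = 0.196524.
Under a molecular clock d = 2μt, so t = d/(2μ) = 0.196524 / (2 × 5.8 × 10^-9) = 16.94 million years.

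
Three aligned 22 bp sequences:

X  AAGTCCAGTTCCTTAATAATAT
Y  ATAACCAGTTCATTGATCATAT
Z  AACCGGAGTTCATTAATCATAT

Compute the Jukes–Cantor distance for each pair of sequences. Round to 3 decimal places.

d(X,Y) = 0.339, d(X,Z) = 0.339, d(Y,Z) = 0.339

X–Y: 6/22 sites differ → p ≈ 0.272727, d = −0.75 ln(1 − 0.363636) = 0.338988 ≈ 0.339.
X–Z: 6/22 sites differ → p ≈ 0.272727, d = −0.75 ln(1 − 0.363636) = 0.338988 ≈ 0.339.
Y–Z: 6/22 sites differ → p ≈ 0.272727, d = −0.75 ln(1 − 0.363636) = 0.338988 ≈ 0.339.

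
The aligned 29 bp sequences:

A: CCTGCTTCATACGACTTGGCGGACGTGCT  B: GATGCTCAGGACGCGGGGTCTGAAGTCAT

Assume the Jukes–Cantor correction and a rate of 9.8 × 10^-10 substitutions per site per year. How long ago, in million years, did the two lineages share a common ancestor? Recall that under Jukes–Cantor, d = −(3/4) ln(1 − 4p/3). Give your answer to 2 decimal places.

The sequences differ at 15 of 29 sites, so p = 15/29 ≈ 0.517241.
d = −(3/4) ln(1 − 4p/3) = −0.75 ln(1 − 0.689655) = −0.75 ln(0.310345)
  = −0.75 × (-1.170071) = 0.877553 substitutions/site.
Under a molecular clock d = 2μt, so t = d/(2μ) = 0.877553 / (2 × 9.8 × 10^-10) = 447.73 million years.

447.73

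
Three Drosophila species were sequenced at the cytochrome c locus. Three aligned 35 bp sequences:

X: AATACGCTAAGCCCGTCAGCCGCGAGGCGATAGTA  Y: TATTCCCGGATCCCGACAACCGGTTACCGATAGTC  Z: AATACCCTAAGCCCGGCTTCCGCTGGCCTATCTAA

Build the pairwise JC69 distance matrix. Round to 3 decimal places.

d(X,Y) = 0.572, d(X,Z) = 0.407, d(Y,Z) = 0.705

X–Y: 14/35 sites differ → p = 0.4, d = −0.75 ln(1 − 0.533333) = 0.571605 ≈ 0.572.
X–Z: 11/35 sites differ → p ≈ 0.314286, d = −0.75 ln(1 − 0.419048) = 0.407315 ≈ 0.407.
Y–Z: 16/35 sites differ → p ≈ 0.457143, d = −0.75 ln(1 − 0.609524) = 0.705292 ≈ 0.705.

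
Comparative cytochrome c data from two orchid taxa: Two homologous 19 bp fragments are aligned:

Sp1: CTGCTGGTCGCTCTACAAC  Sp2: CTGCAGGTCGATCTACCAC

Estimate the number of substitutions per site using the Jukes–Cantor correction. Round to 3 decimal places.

The sequences differ at 3 of 19 sites (5, 11, 17), so p = 3/19 ≈ 0.157895.
d = −(3/4) ln(1 − 4p/3) = −0.75 ln(1 − 0.210527) = −0.75 ln(0.789473)
  = −0.75 × (-0.236390) = 0.177293 substitutions/site.

0.177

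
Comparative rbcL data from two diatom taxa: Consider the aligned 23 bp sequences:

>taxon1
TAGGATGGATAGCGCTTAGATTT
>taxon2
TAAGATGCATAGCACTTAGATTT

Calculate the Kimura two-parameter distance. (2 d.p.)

Of 23 sites, 2 differences are transitions and 1 are transversions, so P = 2/23 ≈ 0.086957 and Q = 1/23 ≈ 0.043478.
Under the Kimura two-parameter model, d = −½ ln(1 − 2P − Q) − ¼ ln(1 − 2Q).
1 − 2P − Q = 0.782608, giving −½ ln(0.782608) = 0.122562.
1 − 2Q = 0.913044, giving −¼ ln(0.913044) = 0.022743.
d = 0.122562 + 0.022743 = 0.145305.

0.15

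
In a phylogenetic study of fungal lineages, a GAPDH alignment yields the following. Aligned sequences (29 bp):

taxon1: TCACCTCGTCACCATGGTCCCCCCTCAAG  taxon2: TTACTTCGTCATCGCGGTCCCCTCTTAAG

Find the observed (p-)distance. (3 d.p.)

0.241

The sequences differ at 7 of 29 positions (sites 2, 5, 12, 14, 15, 23, 26).
p = 7/29 = 0.241379… ≈ 0.241 (to 3 d.p.).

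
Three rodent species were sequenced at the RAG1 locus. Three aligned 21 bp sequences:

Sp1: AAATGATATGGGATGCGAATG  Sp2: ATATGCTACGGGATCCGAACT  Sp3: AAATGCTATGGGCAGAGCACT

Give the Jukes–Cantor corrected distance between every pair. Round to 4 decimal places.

d(Sp1,Sp2) = 0.3597, d(Sp1,Sp3) = 0.4408, d(Sp2,Sp3) = 0.4408

Sp1–Sp2: 6/21 sites differ → p ≈ 0.285714, d = −0.75 ln(1 − 0.380952) = 0.359679 ≈ 0.3597.
Sp1–Sp3: 7/21 sites differ → p ≈ 0.333333, d = −0.75 ln(1 − 0.444444) = 0.440839 ≈ 0.4408.
Sp2–Sp3: 7/21 sites differ → p ≈ 0.333333, d = −0.75 ln(1 − 0.444444) = 0.440839 ≈ 0.4408.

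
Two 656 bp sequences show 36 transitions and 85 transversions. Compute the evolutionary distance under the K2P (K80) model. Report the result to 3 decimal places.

0.212

P = 36/656 ≈ 0.054878 and Q = 85/656 ≈ 0.129573.
Under the Kimura two-parameter model, d = −½ ln(1 − 2P − Q) − ¼ ln(1 − 2Q).
1 − 2P − Q = 0.760671, giving −½ ln(0.760671) = 0.136777.
1 − 2Q = 0.740854, giving −¼ ln(0.740854) = 0.074988.
d = 0.136777 + 0.074988 = 0.211765.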